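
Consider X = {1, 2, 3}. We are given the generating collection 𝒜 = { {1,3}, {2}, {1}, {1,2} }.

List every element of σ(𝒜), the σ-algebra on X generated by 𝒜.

Answer: σ(𝒜) = { {}, {1}, {2}, {3}, {1,2}, {1,3}, {2,3}, X }

Trace:
Start: 𝒜 ∪ {∅, X} = { {}, {1}, {2}, {1,2}, {1,3}, X }.
Pass 1: 2 new —
  {3}  = X∖{1,2}
  {2,3}  = X∖{1}
  |family| = 8
Pass 2: already closed under ᶜ and ∪.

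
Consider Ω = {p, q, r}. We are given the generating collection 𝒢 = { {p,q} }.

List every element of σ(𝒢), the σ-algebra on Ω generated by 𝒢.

Initial family (3 sets): { {}, {p,q}, Ω }.
Round 1 (1 new):
  {r}  = ᶜ of {p,q}
  [4 total]
Round 2: no new sets; the family is a σ-algebra.

Therefore σ(𝒢) = { {}, {r}, {p,q}, Ω } (|σ(𝒢)| = 4).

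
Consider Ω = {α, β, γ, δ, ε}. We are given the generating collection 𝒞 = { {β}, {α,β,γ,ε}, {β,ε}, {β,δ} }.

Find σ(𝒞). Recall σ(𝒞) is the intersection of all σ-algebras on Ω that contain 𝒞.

Start: 𝒞 ∪ {∅, Ω} = { {}, {β}, {β,δ}, {β,ε}, {α,β,γ,ε}, Ω }.
Round 1. New:
  {δ}  = {α,β,γ,ε}ᶜ
  {α,γ,δ}  = {β,ε}ᶜ
  {α,γ,ε}  = {β,δ}ᶜ
  {β,δ,ε}  = {β,ε} ∪ {β,δ}
  {α,γ,δ,ε}  = {β}ᶜ
Round 2: 2 new —
  {α,γ}  = {β,δ,ε}ᶜ
  {α,β,γ,δ}  = {β} ∪ {α,γ,δ}
Round 3 (2 new):
  {ε}  = {α,β,γ,δ}ᶜ
  {α,β,γ}  = {α,γ} ∪ {β}
Round 4: +1 →
  {δ,ε}  = {α,β,γ}ᶜ
Round 5: no new sets; the family is a σ-algebra.

σ(𝒞) = { {}, {β}, {δ}, {ε}, {α,γ}, {β,δ}, {β,ε}, {δ,ε}, {α,β,γ}, {α,γ,δ}, {α,γ,ε}, {β,δ,ε}, {α,β,γ,δ}, {α,β,γ,ε}, {α,γ,δ,ε}, Ω }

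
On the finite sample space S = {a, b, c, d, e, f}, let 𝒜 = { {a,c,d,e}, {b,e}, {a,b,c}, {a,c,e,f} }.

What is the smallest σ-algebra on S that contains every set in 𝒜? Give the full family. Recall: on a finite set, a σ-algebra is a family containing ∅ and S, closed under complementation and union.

Start: 𝒜 ∪ {∅, S} = { {}, {b,e}, {a,b,c}, {a,c,d,e}, {a,c,e,f}, S }.
Step 1 (8 new):
  {b,d}  = complement {a,c,e,f}
  {b,f}  = complement {a,c,d,e}
  {d,e,f}  = complement {a,b,c}
  {a,b,c,e}  = {b,e} ∪ {a,b,c}
  {a,c,d,f}  = complement {b,e}
  {a,b,c,d,e}  = {b,e} ∪ {a,c,d,e}
  {a,b,c,e,f}  = {a,c,e,f} ∪ {b,e}
  {a,c,d,e,f}  = {a,c,e,f} ∪ {a,c,d,e}
  [14 total]
Step 2 adds 11:
  {b}  = complement {a,c,d,e,f}
  {d}  = complement {a,b,c,e,f}
  {f}  = complement {a,b,c,d,e}
  {d,f}  = complement {a,b,c,e}
  {b,d,e}  = {b,e} ∪ {b,d}
  {b,d,f}  = {b,f} ∪ {b,d}
  {b,e,f}  = {b,e} ∪ {b,f}
  {a,b,c,d}  = {a,b,c} ∪ {b,d}
  {a,b,c,f}  = {a,b,c} ∪ {b,f}
  {b,d,e,f}  = {b,e} ∪ {d,e,f}
  {a,b,c,d,f}  = {a,b,c} ∪ {a,c,d,f}
  [25 total]
Step 3 adds 7:
  {e}  = complement {a,b,c,d,f}
  {a,c}  = complement {b,d,e,f}
  {d,e}  = complement {a,b,c,f}
  {e,f}  = complement {a,b,c,d}
  {a,c,d}  = complement {b,e,f}
  {a,c,e}  = complement {b,d,f}
  {a,c,f}  = complement {b,d,e}
  [32 total]
Step 4: stable.

Hence σ(𝒜) has 32 members: { {}, {b}, {d}, {e}, {f}, {a,c}, {b,d}, {b,e}, {b,f}, {d,e}, {d,f}, {e,f}, {a,b,c}, {a,c,d}, {a,c,e}, {a,c,f}, {b,d,e}, {b,d,f}, {b,e,f}, {d,e,f}, {a,b,c,d}, {a,b,c,e}, {a,b,c,f}, {a,c,d,e}, {a,c,d,f}, {a,c,e,f}, {b,d,e,f}, {a,b,c,d,e}, {a,b,c,d,f}, {a,b,c,e,f}, {a,c,d,e,f}, S }.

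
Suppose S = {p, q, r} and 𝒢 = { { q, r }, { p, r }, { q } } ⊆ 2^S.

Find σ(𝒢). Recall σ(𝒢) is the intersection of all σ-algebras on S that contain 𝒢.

Answer: σ(𝒢) = { {  }, { p }, { q }, { r }, { p, q }, { p, r }, { q, r }, S }

Check:
Begin from { {  }, { q }, { p, r }, { q, r }, S } (that is, 𝒢 plus ∅ and S).
Pass 1. New:
  { p }  = ᶜ of { q, r }
  |family| = 6
Pass 2 (1 new):
  { p, q }  = { q } ∪ { p }
  |family| = 7
Pass 3: +1 →
  { r }  = ᶜ of { p, q }
  |family| = 8
Pass 4: no new sets; the family is a σ-algebra.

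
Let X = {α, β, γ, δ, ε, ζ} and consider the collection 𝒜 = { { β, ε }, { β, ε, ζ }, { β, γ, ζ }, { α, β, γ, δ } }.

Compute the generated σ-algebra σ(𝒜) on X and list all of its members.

Start: 𝒜 ∪ {∅, X} = { {  }, { β, ε }, { β, γ, ζ }, { β, ε, ζ }, { α, β, γ, δ }, X }.
Round 1 adds 7:
  { ε, ζ }  = X∖{ α, β, γ, δ }
  { α, γ, δ }  = X∖{ β, ε, ζ }
  { α, δ, ε }  = X∖{ β, γ, ζ }
  { α, γ, δ, ζ }  = X∖{ β, ε }
  { β, γ, ε, ζ }  = { β, ε } ∪ { β, γ, ζ }
  { α, β, γ, δ, ε }  = { β, ε } ∪ { α, β, γ, δ }
  { α, β, γ, δ, ζ }  = { β, γ, ζ } ∪ { α, β, γ, δ }
  |family| = 13
Round 2 (8 new):
  { ε }  = X∖{ α, β, γ, δ, ζ }
  { ζ }  = X∖{ α, β, γ, δ, ε }
  { α, δ }  = X∖{ β, γ, ε, ζ }
  { α, β, δ, ε }  = { α, δ, ε } ∪ { β, ε }
  { α, γ, δ, ε }  = { α, δ, ε } ∪ { α, γ, δ }
  { α, δ, ε, ζ }  = { α, δ, ε } ∪ { ε, ζ }
  { α, β, δ, ε, ζ }  = { α, δ, ε } ∪ { β, ε, ζ }
  { α, γ, δ, ε, ζ }  = { α, δ, ε } ∪ { α, γ, δ, ζ }
  |family| = 21
Round 3: 6 new —
  { β }  = X∖{ α, γ, δ, ε, ζ }
  { γ }  = X∖{ α, β, δ, ε, ζ }
  { β, γ }  = X∖{ α, δ, ε, ζ }
  { β, ζ }  = X∖{ α, γ, δ, ε }
  { γ, ζ }  = X∖{ α, β, δ, ε }
  { α, δ, ζ }  = { α, δ } ∪ { ζ }
  |family| = 27
Round 4: 5 new —
  { γ, ε }  = { ε } ∪ { γ }
  { α, β, δ }  = { β } ∪ { α, δ }
  { β, γ, ε }  = X∖{ α, δ, ζ }
  { γ, ε, ζ }  = { ε, ζ } ∪ { γ }
  { α, β, δ, ζ }  = { β } ∪ { α, δ, ζ }
  |family| = 32
Round 5: already closed under ᶜ and ∪.

|σ(𝒜)| = 32.  σ(𝒜) = { {  }, { β }, { γ }, { ε }, { ζ }, { α, δ }, { β, γ }, { β, ε }, { β, ζ }, { γ, ε }, { γ, ζ }, { ε, ζ }, { α, β, δ }, { α, γ, δ }, { α, δ, ε }, { α, δ, ζ }, { β, γ, ε }, { β, γ, ζ }, { β, ε, ζ }, { γ, ε, ζ }, { α, β, γ, δ }, { α, β, δ, ε }, { α, β, δ, ζ }, { α, γ, δ, ε }, { α, γ, δ, ζ }, { α, δ, ε, ζ }, { β, γ, ε, ζ }, { α, β, γ, δ, ε }, { α, β, γ, δ, ζ }, { α, β, δ, ε, ζ }, { α, γ, δ, ε, ζ }, X }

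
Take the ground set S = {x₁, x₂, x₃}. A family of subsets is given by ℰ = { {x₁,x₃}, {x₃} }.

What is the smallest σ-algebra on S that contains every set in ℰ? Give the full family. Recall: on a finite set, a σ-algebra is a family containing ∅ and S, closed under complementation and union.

Start: ℰ ∪ {∅, S} = { {}, {x₃}, {x₁,x₃}, S }.
Step 1: +2 →
  {x₂}  = S∖{x₁,x₃}
  {x₁,x₂}  = S∖{x₃}
  (now 6)
Step 2: 1 new —
  {x₂,x₃}  = {x₃} ∪ {x₂}
  (now 7)
Step 3: +1 →
  {x₁}  = S∖{x₂,x₃}
  (now 8)
Step 4: already closed under ᶜ and ∪.

|σ(ℰ)| = 8.  σ(ℰ) = { {}, {x₁}, {x₂}, {x₃}, {x₁,x₂}, {x₁,x₃}, {x₂,x₃}, S }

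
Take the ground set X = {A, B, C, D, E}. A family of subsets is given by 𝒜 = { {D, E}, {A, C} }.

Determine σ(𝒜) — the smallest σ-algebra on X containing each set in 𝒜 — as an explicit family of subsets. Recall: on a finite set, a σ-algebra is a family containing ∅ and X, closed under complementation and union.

σ(𝒜) (8 sets): { {}, {B}, {A, C}, {D, E}, {A, B, C}, {B, D, E}, {A, C, D, E}, X }

Check:
Begin from { {}, {A, C}, {D, E}, X } (that is, 𝒜 plus ∅ and X).
Round 1: 3 new —
  {A, B, C}  = ᶜ of {D, E}
  {B, D, E}  = ᶜ of {A, C}
  {A, C, D, E}  = {D, E} ∪ {A, C}
  — 7 sets.
Round 2 adds 1:
  {B}  = ᶜ of {A, C, D, E}
  — 8 sets.
Round 3: no new sets; the family is a σ-algebra.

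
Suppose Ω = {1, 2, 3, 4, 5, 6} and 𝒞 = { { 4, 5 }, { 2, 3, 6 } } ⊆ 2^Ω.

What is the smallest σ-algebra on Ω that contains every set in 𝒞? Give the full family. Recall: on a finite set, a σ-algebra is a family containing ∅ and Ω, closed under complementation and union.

Begin from { {}, { 4, 5 }, { 2, 3, 6 }, Ω } (that is, 𝒞 plus ∅ and Ω).
Iteration 1 (3 new):
  { 1, 4, 5 }  = ᶜ of { 2, 3, 6 }
  { 1, 2, 3, 6 }  = ᶜ of { 4, 5 }
  { 2, 3, 4, 5, 6 }  = { 4, 5 } ∪ { 2, 3, 6 }
  [7 total]
Iteration 2. New:
  { 1 }  = ᶜ of { 2, 3, 4, 5, 6 }
  [8 total]
After Iteration 3 the family is unchanged; done.

Therefore σ(𝒞) = { {}, { 1 }, { 4, 5 }, { 1, 4, 5 }, { 2, 3, 6 }, { 1, 2, 3, 6 }, { 2, 3, 4, 5, 6 }, Ω } (|σ(𝒞)| = 8).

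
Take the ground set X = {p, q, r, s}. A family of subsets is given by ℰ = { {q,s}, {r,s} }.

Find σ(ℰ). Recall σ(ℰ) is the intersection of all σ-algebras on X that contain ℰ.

Answer: σ(ℰ) = { {}, {p}, {q}, {r}, {s}, {p,q}, {p,r}, {p,s}, {q,r}, {q,s}, {r,s}, {p,q,r}, {p,q,s}, {p,r,s}, {q,r,s}, X }

Check:
Start: ℰ ∪ {∅, X} = { {}, {q,s}, {r,s}, X }.
Step 1 (3 new):
  {p,q}  = {r,s}ᶜ
  {p,r}  = {q,s}ᶜ
  {q,r,s}  = {r,s} ∪ {q,s}
  |family| = 7
Step 2 (4 new):
  {p}  = {q,r,s}ᶜ
  {p,q,r}  = {p,q} ∪ {p,r}
  {p,q,s}  = {p,q} ∪ {q,s}
  {p,r,s}  = {r,s} ∪ {p,r}
  |family| = 11
Step 3 adds 3:
  {q}  = {p,r,s}ᶜ
  {r}  = {p,q,s}ᶜ
  {s}  = {p,q,r}ᶜ
  |family| = 14
Step 4 (2 new):
  {p,s}  = {s} ∪ {p}
  {q,r}  = {r} ∪ {q}
  |family| = 16
Step 5: no new sets; the family is a σ-algebra.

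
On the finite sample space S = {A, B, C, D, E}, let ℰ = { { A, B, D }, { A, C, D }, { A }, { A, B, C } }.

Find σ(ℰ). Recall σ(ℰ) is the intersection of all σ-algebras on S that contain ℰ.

Answer: σ(ℰ) = { {}, { A }, { B }, { C }, { D }, { E }, { A, B }, { A, C }, { A, D }, { A, E }, { B, C }, { B, D }, { B, E }, { C, D }, { C, E }, { D, E }, { A, B, C }, { A, B, D }, { A, B, E }, { A, C, D }, { A, C, E }, { A, D, E }, { B, C, D }, { B, C, E }, { B, D, E }, { C, D, E }, { A, B, C, D }, { A, B, C, E }, { A, B, D, E }, { A, C, D, E }, { B, C, D, E }, S }

Derivation:
Start: ℰ ∪ {∅, S} = { {}, { A }, { A, B, C }, { A, B, D }, { A, C, D }, S }.
Iteration 1: 5 new —
  { B, E }  = S∖{ A, C, D }
  { C, E }  = S∖{ A, B, D }
  { D, E }  = S∖{ A, B, C }
  { A, B, C, D }  = { A, C, D } ∪ { A, B, C }
  { B, C, D, E }  = S∖{ A }
  (now 11)
Iteration 2: 10 new —
  { E }  = S∖{ A, B, C, D }
  { A, B, E }  = { B, E } ∪ { A }
  { A, C, E }  = { C, E } ∪ { A }
  { A, D, E }  = { D, E } ∪ { A }
  { B, C, E }  = { B, E } ∪ { C, E }
  { B, D, E }  = { B, E } ∪ { D, E }
  { C, D, E }  = { D, E } ∪ { C, E }
  { A, B, C, E }  = { B, E } ∪ { A, B, C }
  { A, B, D, E }  = { B, E } ∪ { A, B, D }
  { A, C, D, E }  = { D, E } ∪ { A, C, D }
  (now 21)
Iteration 3 adds 10:
  { B }  = S∖{ A, C, D, E }
  { C }  = S∖{ A, B, D, E }
  { D }  = S∖{ A, B, C, E }
  { A, B }  = S∖{ C, D, E }
  { A, C }  = S∖{ B, D, E }
  { A, D }  = S∖{ B, C, E }
  { A, E }  = { E } ∪ { A }
  { B, C }  = S∖{ A, D, E }
  { B, D }  = S∖{ A, C, E }
  { C, D }  = S∖{ A, B, E }
  (now 31)
Iteration 4 adds 1:
  { B, C, D }  = S∖{ A, E }
  (now 32)
After Iteration 5 the family is unchanged; done.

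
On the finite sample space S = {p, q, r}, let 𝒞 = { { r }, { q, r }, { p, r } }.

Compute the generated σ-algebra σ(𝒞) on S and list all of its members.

Start: 𝒞 ∪ {∅, S} = { {  }, { r }, { p, r }, { q, r }, S }.
Step 1: 3 new —
  { p }  = S∖{ q, r }
  { q }  = S∖{ p, r }
  { p, q }  = S∖{ r }
  — 8 sets.
Step 2 adds nothing — fixpoint reached.

Hence σ(𝒞) has 8 members: { {  }, { p }, { q }, { r }, { p, q }, { p, r }, { q, r }, S }.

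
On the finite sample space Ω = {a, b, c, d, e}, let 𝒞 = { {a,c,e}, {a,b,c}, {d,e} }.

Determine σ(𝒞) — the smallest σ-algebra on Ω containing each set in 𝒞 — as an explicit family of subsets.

Begin from { ∅, {d,e}, {a,b,c}, {a,c,e}, Ω } (that is, 𝒞 plus ∅ and Ω).
Round 1 adds 3:
  {b,d}  = Ω∖{a,c,e}
  {a,b,c,e}  = {a,b,c} ∪ {a,c,e}
  {a,c,d,e}  = {d,e} ∪ {a,c,e}
Round 2: 4 new —
  {b}  = Ω∖{a,c,d,e}
  {d}  = Ω∖{a,b,c,e}
  {b,d,e}  = {d,e} ∪ {b,d}
  {a,b,c,d}  = {a,b,c} ∪ {b,d}
Round 3: 2 new —
  {e}  = Ω∖{a,b,c,d}
  {a,c}  = Ω∖{b,d,e}
Round 4: 2 new —
  {b,e}  = {b} ∪ {e}
  {a,c,d}  = {a,c} ∪ {d}
Round 5: stable.

Hence σ(𝒞) has 16 members: { ∅, {b}, {d}, {e}, {a,c}, {b,d}, {b,e}, {d,e}, {a,b,c}, {a,c,d}, {a,c,e}, {b,d,e}, {a,b,c,d}, {a,b,c,e}, {a,c,d,e}, Ω }.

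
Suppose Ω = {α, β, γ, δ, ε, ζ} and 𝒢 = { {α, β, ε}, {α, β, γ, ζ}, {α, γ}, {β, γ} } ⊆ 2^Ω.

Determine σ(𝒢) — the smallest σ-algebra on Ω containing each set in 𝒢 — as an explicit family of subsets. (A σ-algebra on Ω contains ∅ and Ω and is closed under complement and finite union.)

σ(𝒢) = { ∅, {α}, {β}, {γ}, {δ}, {ε}, {ζ}, {α, β}, {α, γ}, {α, δ}, {α, ε}, {α, ζ}, {β, γ}, {β, δ}, {β, ε}, {β, ζ}, {γ, δ}, {γ, ε}, {γ, ζ}, {δ, ε}, {δ, ζ}, {ε, ζ}, {α, β, γ}, {α, β, δ}, {α, β, ε}, {α, β, ζ}, {α, γ, δ}, {α, γ, ε}, {α, γ, ζ}, {α, δ, ε}, {α, δ, ζ}, {α, ε, ζ}, {β, γ, δ}, {β, γ, ε}, {β, γ, ζ}, {β, δ, ε}, {β, δ, ζ}, {β, ε, ζ}, {γ, δ, ε}, {γ, δ, ζ}, {γ, ε, ζ}, {δ, ε, ζ}, {α, β, γ, δ}, {α, β, γ, ε}, {α, β, γ, ζ}, {α, β, δ, ε}, {α, β, δ, ζ}, {α, β, ε, ζ}, {α, γ, δ, ε}, {α, γ, δ, ζ}, {α, γ, ε, ζ}, {α, δ, ε, ζ}, {β, γ, δ, ε}, {β, γ, δ, ζ}, {β, γ, ε, ζ}, {β, δ, ε, ζ}, {γ, δ, ε, ζ}, {α, β, γ, δ, ε}, {α, β, γ, δ, ζ}, {α, β, γ, ε, ζ}, {α, β, δ, ε, ζ}, {α, γ, δ, ε, ζ}, {β, γ, δ, ε, ζ}, Ω }

Working:
Start: 𝒢 ∪ {∅, Ω} = { ∅, {α, γ}, {β, γ}, {α, β, ε}, {α, β, γ, ζ}, Ω }.
Round 1. New:
  {δ, ε}  = complement {α, β, γ, ζ}
  {α, β, γ}  = {β, γ} ∪ {α, γ}
  {γ, δ, ζ}  = complement {α, β, ε}
  {α, β, γ, ε}  = {α, β, ε} ∪ {β, γ}
  {α, δ, ε, ζ}  = complement {β, γ}
  {β, δ, ε, ζ}  = complement {α, γ}
  {α, β, γ, ε, ζ}  = {α, β, ε} ∪ {α, β, γ, ζ}
  [13 total]
Round 2. New:
  {δ}  = complement {α, β, γ, ε, ζ}
  {δ, ζ}  = complement {α, β, γ, ε}
  {δ, ε, ζ}  = complement {α, β, γ}
  {α, β, δ, ε}  = {δ, ε} ∪ {α, β, ε}
  {α, γ, δ, ε}  = {δ, ε} ∪ {α, γ}
  {α, γ, δ, ζ}  = {α, γ} ∪ {γ, δ, ζ}
  {β, γ, δ, ε}  = {δ, ε} ∪ {β, γ}
  {β, γ, δ, ζ}  = {β, γ} ∪ {γ, δ, ζ}
  {γ, δ, ε, ζ}  = {δ, ε} ∪ {γ, δ, ζ}
  {α, β, γ, δ, ε}  = {α, β, γ} ∪ {δ, ε}
  {α, β, γ, δ, ζ}  = {α, β, γ} ∪ {γ, δ, ζ}
  {α, β, δ, ε, ζ}  = {α, δ, ε, ζ} ∪ {α, β, ε}
  {α, γ, δ, ε, ζ}  = {α, δ, ε, ζ} ∪ {α, γ}
  {β, γ, δ, ε, ζ}  = {β, δ, ε, ζ} ∪ {β, γ}
  [27 total]
Round 3 adds 14:
  {α}  = complement {β, γ, δ, ε, ζ}
  {β}  = complement {α, γ, δ, ε, ζ}
  {γ}  = complement {α, β, δ, ε, ζ}
  {ε}  = complement {α, β, γ, δ, ζ}
  {ζ}  = complement {α, β, γ, δ, ε}
  {α, β}  = complement {γ, δ, ε, ζ}
  {α, ε}  = complement {β, γ, δ, ζ}
  {α, ζ}  = complement {β, γ, δ, ε}
  {β, ε}  = complement {α, γ, δ, ζ}
  {β, ζ}  = complement {α, γ, δ, ε}
  {γ, ζ}  = complement {α, β, δ, ε}
  {α, γ, δ}  = {α, γ} ∪ {δ}
  {β, γ, δ}  = {β, γ} ∪ {δ}
  {α, β, γ, δ}  = {α, β, γ} ∪ {δ}
  [41 total]
Round 4: +23 →
  {α, δ}  = {δ} ∪ {α}
  {β, δ}  = {β} ∪ {δ}
  {γ, δ}  = {γ} ∪ {δ}
  {γ, ε}  = {γ} ∪ {ε}
  {ε, ζ}  = complement {α, β, γ, δ}
  {α, β, δ}  = {α, β} ∪ {δ}
  {α, β, ζ}  = {α, ζ} ∪ {β}
  {α, γ, ε}  = {α, γ} ∪ {α, ε}
  {α, γ, ζ}  = {α, ζ} ∪ {α, γ}
  {α, δ, ε}  = {δ, ε} ∪ {α}
  {α, δ, ζ}  = {α, ζ} ∪ {δ}
  {α, ε, ζ}  = complement {β, γ, δ}
  {β, γ, ε}  = {γ} ∪ {β, ε}
  {β, γ, ζ}  = {β} ∪ {γ, ζ}
  {β, δ, ε}  = {β} ∪ {δ, ε}
  {β, δ, ζ}  = {β} ∪ {δ, ζ}
  {β, ε, ζ}  = complement {α, γ, δ}
  {γ, δ, ε}  = {δ, ε} ∪ {γ}
  {γ, ε, ζ}  = {γ, ζ} ∪ {ε}
  {α, β, δ, ζ}  = {α, β} ∪ {δ, ζ}
  {α, β, ε, ζ}  = {α, ζ} ∪ {α, β, ε}
  {α, γ, ε, ζ}  = {γ, ζ} ∪ {α, ε}
  {β, γ, ε, ζ}  = {γ, ζ} ∪ {β, ε}
  [64 total]
Round 5 adds nothing — fixpoint reached.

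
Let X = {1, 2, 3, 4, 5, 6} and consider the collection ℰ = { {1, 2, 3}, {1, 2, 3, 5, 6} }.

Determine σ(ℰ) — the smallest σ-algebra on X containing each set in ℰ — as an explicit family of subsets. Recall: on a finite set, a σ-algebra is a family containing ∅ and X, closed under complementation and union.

Begin from { {}, {1, 2, 3}, {1, 2, 3, 5, 6}, X } (that is, ℰ plus ∅ and X).
Pass 1: +2 →
  {4}  = {1, 2, 3, 5, 6}ᶜ
  {4, 5, 6}  = {1, 2, 3}ᶜ
  (now 6)
Pass 2 (1 new):
  {1, 2, 3, 4}  = {1, 2, 3} ∪ {4}
  (now 7)
Pass 3: +1 →
  {5, 6}  = {1, 2, 3, 4}ᶜ
  (now 8)
Pass 4: stable.

|σ(ℰ)| = 8.  σ(ℰ) = { {}, {4}, {5, 6}, {1, 2, 3}, {4, 5, 6}, {1, 2, 3, 4}, {1, 2, 3, 5, 6}, X }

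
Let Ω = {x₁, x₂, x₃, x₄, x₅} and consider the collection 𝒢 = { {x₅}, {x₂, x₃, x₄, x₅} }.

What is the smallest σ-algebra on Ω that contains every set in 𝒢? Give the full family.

|σ(𝒢)| = 8.  σ(𝒢) = { {}, {x₁}, {x₅}, {x₁, x₅}, {x₂, x₃, x₄}, {x₁, x₂, x₃, x₄}, {x₂, x₃, x₄, x₅}, Ω }

Trace:
Take S₀ = 𝒢 ∪ {∅, Ω} = { {}, {x₅}, {x₂, x₃, x₄, x₅}, Ω }.
Round 1 adds 2:
  {x₁}  = complement {x₂, x₃, x₄, x₅}
  {x₁, x₂, x₃, x₄}  = complement {x₅}
  |family| = 6
Round 2: +1 →
  {x₁, x₅}  = {x₅} ∪ {x₁}
  |family| = 7
Round 3: +1 →
  {x₂, x₃, x₄}  = complement {x₁, x₅}
  |family| = 8
Round 4: closed — nothing new.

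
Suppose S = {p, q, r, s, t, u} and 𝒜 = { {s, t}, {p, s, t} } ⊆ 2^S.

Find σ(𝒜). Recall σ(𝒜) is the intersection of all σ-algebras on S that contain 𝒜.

Answer: σ(𝒜) = { ∅, {p}, {s, t}, {p, s, t}, {q, r, u}, {p, q, r, u}, {q, r, s, t, u}, S }

Derivation:
Begin from { ∅, {s, t}, {p, s, t}, S } (that is, 𝒜 plus ∅ and S).
Step 1: 2 new —
  {q, r, u}  = ᶜ of {p, s, t}
  {p, q, r, u}  = ᶜ of {s, t}
Step 2: 1 new —
  {q, r, s, t, u}  = {s, t} ∪ {q, r, u}
Step 3 adds 1:
  {p}  = ᶜ of {q, r, s, t, u}
Step 4: already closed under ᶜ and ∪.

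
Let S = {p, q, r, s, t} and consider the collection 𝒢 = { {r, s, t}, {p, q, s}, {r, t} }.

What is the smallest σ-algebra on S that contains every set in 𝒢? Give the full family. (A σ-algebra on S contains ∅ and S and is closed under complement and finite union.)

|σ(𝒢)| = 8.  σ(𝒢) = { {}, {s}, {p, q}, {r, t}, {p, q, s}, {r, s, t}, {p, q, r, t}, S }

Trace:
Begin from { {}, {r, t}, {p, q, s}, {r, s, t}, S } (that is, 𝒢 plus ∅ and S).
Step 1: +1 →
  {p, q}  = {r, s, t}ᶜ
  — 6 sets.
Step 2. New:
  {p, q, r, t}  = {r, t} ∪ {p, q}
  — 7 sets.
Step 3 adds 1:
  {s}  = {p, q, r, t}ᶜ
  — 8 sets.
Step 4: stable.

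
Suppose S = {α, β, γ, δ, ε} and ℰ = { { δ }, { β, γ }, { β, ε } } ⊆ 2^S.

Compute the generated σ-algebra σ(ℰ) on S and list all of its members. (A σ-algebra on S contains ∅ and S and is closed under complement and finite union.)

|σ(ℰ)| = 32.  σ(ℰ) = { ∅, { α }, { β }, { γ }, { δ }, { ε }, { α, β }, { α, γ }, { α, δ }, { α, ε }, { β, γ }, { β, δ }, { β, ε }, { γ, δ }, { γ, ε }, { δ, ε }, { α, β, γ }, { α, β, δ }, { α, β, ε }, { α, γ, δ }, { α, γ, ε }, { α, δ, ε }, { β, γ, δ }, { β, γ, ε }, { β, δ, ε }, { γ, δ, ε }, { α, β, γ, δ }, { α, β, γ, ε }, { α, β, δ, ε }, { α, γ, δ, ε }, { β, γ, δ, ε }, S }

Working:
Initial family (5 sets): { ∅, { δ }, { β, γ }, { β, ε }, S }.
Iteration 1 adds 6:
  { α, γ, δ }  = S∖{ β, ε }
  { α, δ, ε }  = S∖{ β, γ }
  { β, γ, δ }  = { β, γ } ∪ { δ }
  { β, γ, ε }  = { β, ε } ∪ { β, γ }
  { β, δ, ε }  = { β, ε } ∪ { δ }
  { α, β, γ, ε }  = S∖{ δ }
  [11 total]
Iteration 2 adds 7:
  { α, γ }  = S∖{ β, δ, ε }
  { α, δ }  = S∖{ β, γ, ε }
  { α, ε }  = S∖{ β, γ, δ }
  { α, β, γ, δ }  = { β, γ, δ } ∪ { α, γ, δ }
  { α, β, δ, ε }  = { α, δ, ε } ∪ { β, ε }
  { α, γ, δ, ε }  = { α, δ, ε } ∪ { α, γ, δ }
  { β, γ, δ, ε }  = { β, ε } ∪ { β, γ, δ }
  [18 total]
Iteration 3 (7 new):
  { α }  = S∖{ β, γ, δ, ε }
  { β }  = S∖{ α, γ, δ, ε }
  { γ }  = S∖{ α, β, δ, ε }
  { ε }  = S∖{ α, β, γ, δ }
  { α, β, γ }  = { β, γ } ∪ { α, γ }
  { α, β, ε }  = { β, ε } ∪ { α, ε }
  { α, γ, ε }  = { α, γ } ∪ { α, ε }
  [25 total]
Iteration 4: +6 →
  { α, β }  = { β } ∪ { α }
  { β, δ }  = S∖{ α, γ, ε }
  { γ, δ }  = S∖{ α, β, ε }
  { γ, ε }  = { ε } ∪ { γ }
  { δ, ε }  = S∖{ α, β, γ }
  { α, β, δ }  = { β } ∪ { α, δ }
  [31 total]
Iteration 5. New:
  { γ, δ, ε }  = S∖{ α, β }
  [32 total]
Iteration 6: already closed under ᶜ and ∪.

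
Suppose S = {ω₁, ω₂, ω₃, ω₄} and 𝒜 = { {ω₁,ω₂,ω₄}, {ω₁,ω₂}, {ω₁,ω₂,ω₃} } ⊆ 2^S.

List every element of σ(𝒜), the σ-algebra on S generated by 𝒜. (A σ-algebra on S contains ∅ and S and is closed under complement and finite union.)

Answer: σ(𝒜) = { ∅, {ω₃}, {ω₄}, {ω₁,ω₂}, {ω₃,ω₄}, {ω₁,ω₂,ω₃}, {ω₁,ω₂,ω₄}, S }

Derivation:
Initial family (5 sets): { ∅, {ω₁,ω₂}, {ω₁,ω₂,ω₃}, {ω₁,ω₂,ω₄}, S }.
Step 1 (3 new):
  {ω₃}  = ᶜ of {ω₁,ω₂,ω₄}
  {ω₄}  = ᶜ of {ω₁,ω₂,ω₃}
  {ω₃,ω₄}  = ᶜ of {ω₁,ω₂}
Step 2: already closed under ᶜ and ∪.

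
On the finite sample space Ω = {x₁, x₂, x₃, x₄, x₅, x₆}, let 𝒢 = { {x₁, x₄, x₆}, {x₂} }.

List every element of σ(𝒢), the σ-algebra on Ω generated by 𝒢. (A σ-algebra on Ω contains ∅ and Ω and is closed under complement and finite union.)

|σ(𝒢)| = 8.  σ(𝒢) = { ∅, {x₂}, {x₃, x₅}, {x₁, x₄, x₆}, {x₂, x₃, x₅}, {x₁, x₂, x₄, x₆}, {x₁, x₃, x₄, x₅, x₆}, Ω }

Check:
Initial family (4 sets): { ∅, {x₂}, {x₁, x₄, x₆}, Ω }.
Iteration 1 adds 3:
  {x₂, x₃, x₅}  = complement {x₁, x₄, x₆}
  {x₁, x₂, x₄, x₆}  = {x₂} ∪ {x₁, x₄, x₆}
  {x₁, x₃, x₄, x₅, x₆}  = complement {x₂}
  (now 7)
Iteration 2 (1 new):
  {x₃, x₅}  = complement {x₁, x₂, x₄, x₆}
  (now 8)
Iteration 3: stable.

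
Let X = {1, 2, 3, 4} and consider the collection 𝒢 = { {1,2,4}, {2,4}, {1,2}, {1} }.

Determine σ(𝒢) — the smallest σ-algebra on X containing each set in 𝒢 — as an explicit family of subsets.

σ(𝒢) = { {}, {1}, {2}, {3}, {4}, {1,2}, {1,3}, {1,4}, {2,3}, {2,4}, {3,4}, {1,2,3}, {1,2,4}, {1,3,4}, {2,3,4}, X }

Trace:
Begin from { {}, {1}, {1,2}, {2,4}, {1,2,4}, X } (that is, 𝒢 plus ∅ and X).
Round 1. New:
  {3}  = complement {1,2,4}
  {1,3}  = complement {2,4}
  {3,4}  = complement {1,2}
  {2,3,4}  = complement {1}
Round 2: 2 new —
  {1,2,3}  = {1,2} ∪ {3}
  {1,3,4}  = {3,4} ∪ {1,3}
Round 3: 2 new —
  {2}  = complement {1,3,4}
  {4}  = complement {1,2,3}
Round 4. New:
  {1,4}  = {4} ∪ {1}
  {2,3}  = {3} ∪ {2}
Round 5: already closed under ᶜ and ∪.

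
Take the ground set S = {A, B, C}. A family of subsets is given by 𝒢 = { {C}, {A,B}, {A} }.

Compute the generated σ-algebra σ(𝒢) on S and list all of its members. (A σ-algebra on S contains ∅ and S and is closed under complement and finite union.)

σ(𝒢) (8 sets): { {}, {A}, {B}, {C}, {A,B}, {A,C}, {B,C}, S }

Trace:
Take S₀ = 𝒢 ∪ {∅, S} = { {}, {A}, {C}, {A,B}, S }.
Iteration 1 (2 new):
  {A,C}  = {C} ∪ {A}
  {B,C}  = {A}ᶜ
  |family| = 7
Iteration 2 adds 1:
  {B}  = {A,C}ᶜ
  |family| = 8
Iteration 3: no new sets; the family is a σ-algebra.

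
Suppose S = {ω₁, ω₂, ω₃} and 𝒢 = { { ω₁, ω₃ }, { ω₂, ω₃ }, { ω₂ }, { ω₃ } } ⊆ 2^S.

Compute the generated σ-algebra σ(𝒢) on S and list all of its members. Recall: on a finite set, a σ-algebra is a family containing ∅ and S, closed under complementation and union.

σ(𝒢) (8 sets): { ∅, { ω₁ }, { ω₂ }, { ω₃ }, { ω₁, ω₂ }, { ω₁, ω₃ }, { ω₂, ω₃ }, S }

Trace:
Start: 𝒢 ∪ {∅, S} = { ∅, { ω₂ }, { ω₃ }, { ω₁, ω₃ }, { ω₂, ω₃ }, S }.
Pass 1 adds 2:
  { ω₁ }  = S∖{ ω₂, ω₃ }
  { ω₁, ω₂ }  = S∖{ ω₃ }
  (now 8)
Pass 2: no new sets; the family is a σ-algebra.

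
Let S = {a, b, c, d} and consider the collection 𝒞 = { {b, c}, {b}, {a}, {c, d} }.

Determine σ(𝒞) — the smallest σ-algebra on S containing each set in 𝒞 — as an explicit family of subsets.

Begin from { {}, {a}, {b}, {b, c}, {c, d}, S } (that is, 𝒞 plus ∅ and S).
Iteration 1: 5 new —
  {a, b}  = ᶜ of {c, d}
  {a, d}  = ᶜ of {b, c}
  {a, b, c}  = {b, c} ∪ {a}
  {a, c, d}  = ᶜ of {b}
  {b, c, d}  = ᶜ of {a}
  |family| = 11
Iteration 2 adds 2:
  {d}  = ᶜ of {a, b, c}
  {a, b, d}  = {a, b} ∪ {a, d}
  |family| = 13
Iteration 3: +2 →
  {c}  = ᶜ of {a, b, d}
  {b, d}  = {d} ∪ {b}
  |family| = 15
Iteration 4 adds 1:
  {a, c}  = ᶜ of {b, d}
  |family| = 16
Iteration 5: closed — nothing new.

|σ(𝒞)| = 16.  σ(𝒞) = { {}, {a}, {b}, {c}, {d}, {a, b}, {a, c}, {a, d}, {b, c}, {b, d}, {c, d}, {a, b, c}, {a, b, d}, {a, c, d}, {b, c, d}, S }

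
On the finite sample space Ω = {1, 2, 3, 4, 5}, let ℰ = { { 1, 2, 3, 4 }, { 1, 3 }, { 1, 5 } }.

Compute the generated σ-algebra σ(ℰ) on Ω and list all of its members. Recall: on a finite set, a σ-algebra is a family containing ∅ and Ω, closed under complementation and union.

Begin from { ∅, { 1, 3 }, { 1, 5 }, { 1, 2, 3, 4 }, Ω } (that is, ℰ plus ∅ and Ω).
Round 1 adds 4:
  { 5 }  = { 1, 2, 3, 4 }ᶜ
  { 1, 3, 5 }  = { 1, 3 } ∪ { 1, 5 }
  { 2, 3, 4 }  = { 1, 5 }ᶜ
  { 2, 4, 5 }  = { 1, 3 }ᶜ
  |family| = 9
Round 2: +3 →
  { 2, 4 }  = { 1, 3, 5 }ᶜ
  { 1, 2, 4, 5 }  = { 1, 5 } ∪ { 2, 4, 5 }
  { 2, 3, 4, 5 }  = { 5 } ∪ { 2, 3, 4 }
  |family| = 12
Round 3: +2 →
  { 1 }  = { 2, 3, 4, 5 }ᶜ
  { 3 }  = { 1, 2, 4, 5 }ᶜ
  |family| = 14
Round 4 adds 2:
  { 3, 5 }  = { 3 } ∪ { 5 }
  { 1, 2, 4 }  = { 2, 4 } ∪ { 1 }
  |family| = 16
Round 5: closed — nothing new.

σ(ℰ) = { ∅, { 1 }, { 3 }, { 5 }, { 1, 3 }, { 1, 5 }, { 2, 4 }, { 3, 5 }, { 1, 2, 4 }, { 1, 3, 5 }, { 2, 3, 4 }, { 2, 4, 5 }, { 1, 2, 3, 4 }, { 1, 2, 4, 5 }, { 2, 3, 4, 5 }, Ω }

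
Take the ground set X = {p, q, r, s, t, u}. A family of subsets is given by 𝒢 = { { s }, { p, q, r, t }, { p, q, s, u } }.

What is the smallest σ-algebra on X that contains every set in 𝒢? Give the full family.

Start: 𝒢 ∪ {∅, X} = { {  }, { s }, { p, q, r, t }, { p, q, s, u }, X }.
Pass 1 adds 4:
  { r, t }  = complement { p, q, s, u }
  { s, u }  = complement { p, q, r, t }
  { p, q, r, s, t }  = { s } ∪ { p, q, r, t }
  { p, q, r, t, u }  = complement { s }
  (now 9)
Pass 2: +3 →
  { u }  = complement { p, q, r, s, t }
  { r, s, t }  = { s } ∪ { r, t }
  { r, s, t, u }  = { r, t } ∪ { s, u }
  (now 12)
Pass 3. New:
  { p, q }  = complement { r, s, t, u }
  { p, q, u }  = complement { r, s, t }
  { r, t, u }  = { r, t } ∪ { u }
  (now 15)
Pass 4 (1 new):
  { p, q, s }  = complement { r, t, u }
  (now 16)
Pass 5: stable.

Hence σ(𝒢) has 16 members: { {  }, { s }, { u }, { p, q }, { r, t }, { s, u }, { p, q, s }, { p, q, u }, { r, s, t }, { r, t, u }, { p, q, r, t }, { p, q, s, u }, { r, s, t, u }, { p, q, r, s, t }, { p, q, r, t, u }, X }.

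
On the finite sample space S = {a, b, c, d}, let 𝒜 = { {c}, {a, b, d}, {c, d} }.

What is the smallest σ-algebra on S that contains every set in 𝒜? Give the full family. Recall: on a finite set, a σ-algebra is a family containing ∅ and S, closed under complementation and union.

Begin from { {}, {c}, {c, d}, {a, b, d}, S } (that is, 𝒜 plus ∅ and S).
Iteration 1 adds 1:
  {a, b}  = {c, d}ᶜ
  (now 6)
Iteration 2. New:
  {a, b, c}  = {c} ∪ {a, b}
  (now 7)
Iteration 3: +1 →
  {d}  = {a, b, c}ᶜ
  (now 8)
Iteration 4 adds nothing — fixpoint reached.

Hence σ(𝒜) has 8 members: { {}, {c}, {d}, {a, b}, {c, d}, {a, b, c}, {a, b, d}, S }.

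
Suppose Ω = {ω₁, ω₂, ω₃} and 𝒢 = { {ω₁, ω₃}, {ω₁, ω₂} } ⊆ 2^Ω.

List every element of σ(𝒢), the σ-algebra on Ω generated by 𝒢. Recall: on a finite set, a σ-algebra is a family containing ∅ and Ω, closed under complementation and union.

Begin from { {}, {ω₁, ω₂}, {ω₁, ω₃}, Ω } (that is, 𝒢 plus ∅ and Ω).
Step 1 (2 new):
  {ω₂}  = Ω∖{ω₁, ω₃}
  {ω₃}  = Ω∖{ω₁, ω₂}
Step 2. New:
  {ω₂, ω₃}  = {ω₃} ∪ {ω₂}
Step 3 (1 new):
  {ω₁}  = Ω∖{ω₂, ω₃}
Step 4: stable.

σ(𝒢) = { {}, {ω₁}, {ω₂}, {ω₃}, {ω₁, ω₂}, {ω₁, ω₃}, {ω₂, ω₃}, Ω }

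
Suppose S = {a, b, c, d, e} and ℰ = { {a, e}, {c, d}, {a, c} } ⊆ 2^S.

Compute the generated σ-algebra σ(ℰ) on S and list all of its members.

Answer: σ(ℰ) = { {}, {a}, {b}, {c}, {d}, {e}, {a, b}, {a, c}, {a, d}, {a, e}, {b, c}, {b, d}, {b, e}, {c, d}, {c, e}, {d, e}, {a, b, c}, {a, b, d}, {a, b, e}, {a, c, d}, {a, c, e}, {a, d, e}, {b, c, d}, {b, c, e}, {b, d, e}, {c, d, e}, {a, b, c, d}, {a, b, c, e}, {a, b, d, e}, {a, c, d, e}, {b, c, d, e}, S }

Trace:
Take S₀ = ℰ ∪ {∅, S} = { {}, {a, c}, {a, e}, {c, d}, S }.
Pass 1. New:
  {a, b, e}  = ᶜ of {c, d}
  {a, c, d}  = {c, d} ∪ {a, c}
  {a, c, e}  = {a, c} ∪ {a, e}
  {b, c, d}  = ᶜ of {a, e}
  {b, d, e}  = ᶜ of {a, c}
  {a, c, d, e}  = {c, d} ∪ {a, e}
  [11 total]
Pass 2. New:
  {b}  = ᶜ of {a, c, d, e}
  {b, d}  = ᶜ of {a, c, e}
  {b, e}  = ᶜ of {a, c, d}
  {a, b, c, d}  = {a, c, d} ∪ {b, c, d}
  {a, b, c, e}  = {a, c, e} ∪ {a, b, e}
  {a, b, d, e}  = {a, b, e} ∪ {b, d, e}
  {b, c, d, e}  = {c, d} ∪ {b, d, e}
  [18 total]
Pass 3 (5 new):
  {a}  = ᶜ of {b, c, d, e}
  {c}  = ᶜ of {a, b, d, e}
  {d}  = ᶜ of {a, b, c, e}
  {e}  = ᶜ of {a, b, c, d}
  {a, b, c}  = {a, c} ∪ {b}
  [23 total]
Pass 4 (9 new):
  {a, b}  = {b} ∪ {a}
  {a, d}  = {d} ∪ {a}
  {b, c}  = {b} ∪ {c}
  {c, e}  = {e} ∪ {c}
  {d, e}  = ᶜ of {a, b, c}
  {a, b, d}  = {b, d} ∪ {a}
  {a, d, e}  = {a, e} ∪ {d}
  {b, c, e}  = {b, e} ∪ {c}
  {c, d, e}  = {c, d} ∪ {e}
  [32 total]
Pass 5: already closed under ᶜ and ∪.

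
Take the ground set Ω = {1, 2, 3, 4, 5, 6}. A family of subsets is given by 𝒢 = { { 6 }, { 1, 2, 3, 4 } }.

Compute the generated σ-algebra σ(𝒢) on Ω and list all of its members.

Take S₀ = 𝒢 ∪ {∅, Ω} = { {  }, { 6 }, { 1, 2, 3, 4 }, Ω }.
Iteration 1 (3 new):
  { 5, 6 }  = { 1, 2, 3, 4 }ᶜ
  { 1, 2, 3, 4, 5 }  = { 6 }ᶜ
  { 1, 2, 3, 4, 6 }  = { 1, 2, 3, 4 } ∪ { 6 }
Iteration 2 (1 new):
  { 5 }  = { 1, 2, 3, 4, 6 }ᶜ
Iteration 3: closed — nothing new.

σ(𝒢) = { {  }, { 5 }, { 6 }, { 5, 6 }, { 1, 2, 3, 4 }, { 1, 2, 3, 4, 5 }, { 1, 2, 3, 4, 6 }, Ω }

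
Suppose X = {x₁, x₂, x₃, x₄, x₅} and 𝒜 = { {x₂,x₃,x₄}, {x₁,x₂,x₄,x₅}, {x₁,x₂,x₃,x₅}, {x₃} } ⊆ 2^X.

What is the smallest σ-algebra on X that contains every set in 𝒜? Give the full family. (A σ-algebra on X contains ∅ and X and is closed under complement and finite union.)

Start: 𝒜 ∪ {∅, X} = { ∅, {x₃}, {x₂,x₃,x₄}, {x₁,x₂,x₃,x₅}, {x₁,x₂,x₄,x₅}, X }.
Round 1: 2 new —
  {x₄}  = {x₁,x₂,x₃,x₅}ᶜ
  {x₁,x₅}  = {x₂,x₃,x₄}ᶜ
  |family| = 8
Round 2 adds 3:
  {x₃,x₄}  = {x₃} ∪ {x₄}
  {x₁,x₃,x₅}  = {x₃} ∪ {x₁,x₅}
  {x₁,x₄,x₅}  = {x₄} ∪ {x₁,x₅}
  |family| = 11
Round 3 (4 new):
  {x₂,x₃}  = {x₁,x₄,x₅}ᶜ
  {x₂,x₄}  = {x₁,x₃,x₅}ᶜ
  {x₁,x₂,x₅}  = {x₃,x₄}ᶜ
  {x₁,x₃,x₄,x₅}  = {x₁,x₄,x₅} ∪ {x₃}
  |family| = 15
Round 4 adds 1:
  {x₂}  = {x₁,x₃,x₄,x₅}ᶜ
  |family| = 16
Round 5: already closed under ᶜ and ∪.

σ(𝒜) = { ∅, {x₂}, {x₃}, {x₄}, {x₁,x₅}, {x₂,x₃}, {x₂,x₄}, {x₃,x₄}, {x₁,x₂,x₅}, {x₁,x₃,x₅}, {x₁,x₄,x₅}, {x₂,x₃,x₄}, {x₁,x₂,x₃,x₅}, {x₁,x₂,x₄,x₅}, {x₁,x₃,x₄,x₅}, X }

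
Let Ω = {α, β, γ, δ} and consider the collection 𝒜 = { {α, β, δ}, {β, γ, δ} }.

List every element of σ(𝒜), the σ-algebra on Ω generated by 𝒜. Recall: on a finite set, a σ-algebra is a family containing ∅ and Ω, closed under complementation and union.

Start: 𝒜 ∪ {∅, Ω} = { {}, {α, β, δ}, {β, γ, δ}, Ω }.
Round 1: +2 →
  {α}  = ᶜ of {β, γ, δ}
  {γ}  = ᶜ of {α, β, δ}
Round 2: +1 →
  {α, γ}  = {γ} ∪ {α}
Round 3 adds 1:
  {β, δ}  = ᶜ of {α, γ}
Round 4: no new sets; the family is a σ-algebra.

Hence σ(𝒜) has 8 members: { {}, {α}, {γ}, {α, γ}, {β, δ}, {α, β, δ}, {β, γ, δ}, Ω }.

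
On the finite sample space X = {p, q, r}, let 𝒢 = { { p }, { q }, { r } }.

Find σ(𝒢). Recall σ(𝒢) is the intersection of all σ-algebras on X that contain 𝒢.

Initial family (5 sets): { {}, { p }, { q }, { r }, X }.
Round 1 adds 3:
  { p, q }  = X∖{ r }
  { p, r }  = X∖{ q }
  { q, r }  = X∖{ p }
  [8 total]
Round 2: already closed under ᶜ and ∪.

Therefore σ(𝒢) = { {}, { p }, { q }, { r }, { p, q }, { p, r }, { q, r }, X } (|σ(𝒢)| = 8).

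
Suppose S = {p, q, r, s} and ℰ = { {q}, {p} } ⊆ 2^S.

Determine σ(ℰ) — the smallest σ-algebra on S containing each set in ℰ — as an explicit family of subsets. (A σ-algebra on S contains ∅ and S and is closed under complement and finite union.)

Seed the family with ℰ together with ∅ and S: { {}, {p}, {q}, S }.
Step 1: +3 →
  {p,q}  = {q} ∪ {p}
  {p,r,s}  = {q}ᶜ
  {q,r,s}  = {p}ᶜ
  |family| = 7
Step 2. New:
  {r,s}  = {p,q}ᶜ
  |family| = 8
Step 3: already closed under ᶜ and ∪.

Therefore σ(ℰ) = { {}, {p}, {q}, {p,q}, {r,s}, {p,r,s}, {q,r,s}, S } (|σ(ℰ)| = 8).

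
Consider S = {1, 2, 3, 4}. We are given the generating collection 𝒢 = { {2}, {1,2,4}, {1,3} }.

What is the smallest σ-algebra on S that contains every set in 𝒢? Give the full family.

Begin from { {}, {2}, {1,3}, {1,2,4}, S } (that is, 𝒢 plus ∅ and S).
Iteration 1: +4 →
  {3}  = {1,2,4}ᶜ
  {2,4}  = {1,3}ᶜ
  {1,2,3}  = {1,3} ∪ {2}
  {1,3,4}  = {2}ᶜ
  [9 total]
Iteration 2 adds 3:
  {4}  = {1,2,3}ᶜ
  {2,3}  = {2} ∪ {3}
  {2,3,4}  = {3} ∪ {2,4}
  [12 total]
Iteration 3 (3 new):
  {1}  = {2,3,4}ᶜ
  {1,4}  = {2,3}ᶜ
  {3,4}  = {3} ∪ {4}
  [15 total]
Iteration 4 (1 new):
  {1,2}  = {3,4}ᶜ
  [16 total]
Iteration 5 adds nothing — fixpoint reached.

|σ(𝒢)| = 16.  σ(𝒢) = { {}, {1}, {2}, {3}, {4}, {1,2}, {1,3}, {1,4}, {2,3}, {2,4}, {3,4}, {1,2,3}, {1,2,4}, {1,3,4}, {2,3,4}, S }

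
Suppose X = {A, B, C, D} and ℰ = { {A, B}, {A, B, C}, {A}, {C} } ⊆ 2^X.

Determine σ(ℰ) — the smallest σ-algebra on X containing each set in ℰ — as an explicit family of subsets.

Take S₀ = ℰ ∪ {∅, X} = { {}, {A}, {C}, {A, B}, {A, B, C}, X }.
Step 1: 5 new —
  {D}  = {A, B, C}ᶜ
  {A, C}  = {C} ∪ {A}
  {C, D}  = {A, B}ᶜ
  {A, B, D}  = {C}ᶜ
  {B, C, D}  = {A}ᶜ
  (now 11)
Step 2 (3 new):
  {A, D}  = {D} ∪ {A}
  {B, D}  = {A, C}ᶜ
  {A, C, D}  = {C, D} ∪ {A, C}
  (now 14)
Step 3 adds 2:
  {B}  = {A, C, D}ᶜ
  {B, C}  = {A, D}ᶜ
  (now 16)
Step 4: already closed under ᶜ and ∪.

σ(ℰ) = { {}, {A}, {B}, {C}, {D}, {A, B}, {A, C}, {A, D}, {B, C}, {B, D}, {C, D}, {A, B, C}, {A, B, D}, {A, C, D}, {B, C, D}, X }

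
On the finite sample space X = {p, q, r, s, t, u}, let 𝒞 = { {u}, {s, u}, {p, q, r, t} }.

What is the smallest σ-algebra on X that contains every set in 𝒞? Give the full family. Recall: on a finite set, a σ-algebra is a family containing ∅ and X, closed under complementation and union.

|σ(𝒞)| = 8.  σ(𝒞) = { {}, {s}, {u}, {s, u}, {p, q, r, t}, {p, q, r, s, t}, {p, q, r, t, u}, X }

Working:
Start: 𝒞 ∪ {∅, X} = { {}, {u}, {s, u}, {p, q, r, t}, X }.
Step 1 (2 new):
  {p, q, r, s, t}  = {u}ᶜ
  {p, q, r, t, u}  = {p, q, r, t} ∪ {u}
  — 7 sets.
Step 2: 1 new —
  {s}  = {p, q, r, t, u}ᶜ
  — 8 sets.
Step 3: closed — nothing new.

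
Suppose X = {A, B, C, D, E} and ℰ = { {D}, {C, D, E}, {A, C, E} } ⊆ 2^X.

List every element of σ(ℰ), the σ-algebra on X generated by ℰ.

Seed the family with ℰ together with ∅ and X: { {}, {D}, {A, C, E}, {C, D, E}, X }.
Pass 1: +4 →
  {A, B}  = complement {C, D, E}
  {B, D}  = complement {A, C, E}
  {A, B, C, E}  = complement {D}
  {A, C, D, E}  = {C, D, E} ∪ {A, C, E}
  [9 total]
Pass 2: +3 →
  {B}  = complement {A, C, D, E}
  {A, B, D}  = {A, B} ∪ {D}
  {B, C, D, E}  = {C, D, E} ∪ {B, D}
  [12 total]
Pass 3 (2 new):
  {A}  = complement {B, C, D, E}
  {C, E}  = complement {A, B, D}
  [14 total]
Pass 4 (2 new):
  {A, D}  = {D} ∪ {A}
  {B, C, E}  = {B} ∪ {C, E}
  [16 total]
Pass 5: already closed under ᶜ and ∪.

Hence σ(ℰ) has 16 members: { {}, {A}, {B}, {D}, {A, B}, {A, D}, {B, D}, {C, E}, {A, B, D}, {A, C, E}, {B, C, E}, {C, D, E}, {A, B, C, E}, {A, C, D, E}, {B, C, D, E}, X }.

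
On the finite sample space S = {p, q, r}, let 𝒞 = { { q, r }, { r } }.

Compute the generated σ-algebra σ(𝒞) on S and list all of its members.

Initial family (4 sets): { ∅, { r }, { q, r }, S }.
Iteration 1: 2 new —
  { p }  = complement { q, r }
  { p, q }  = complement { r }
Iteration 2 adds 1:
  { p, r }  = { r } ∪ { p }
Iteration 3: +1 →
  { q }  = complement { p, r }
After Iteration 4 the family is unchanged; done.

|σ(𝒞)| = 8.  σ(𝒞) = { ∅, { p }, { q }, { r }, { p, q }, { p, r }, { q, r }, S }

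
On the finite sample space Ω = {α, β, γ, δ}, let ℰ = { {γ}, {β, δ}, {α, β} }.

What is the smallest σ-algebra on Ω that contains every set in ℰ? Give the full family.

Seed the family with ℰ together with ∅ and Ω: { ∅, {γ}, {α, β}, {β, δ}, Ω }.
Round 1 adds 5:
  {α, γ}  = {β, δ}ᶜ
  {γ, δ}  = {α, β}ᶜ
  {α, β, γ}  = {γ} ∪ {α, β}
  {α, β, δ}  = {γ}ᶜ
  {β, γ, δ}  = {γ} ∪ {β, δ}
Round 2 (3 new):
  {α}  = {β, γ, δ}ᶜ
  {δ}  = {α, β, γ}ᶜ
  {α, γ, δ}  = {γ, δ} ∪ {α, γ}
Round 3: 2 new —
  {β}  = {α, γ, δ}ᶜ
  {α, δ}  = {δ} ∪ {α}
Round 4. New:
  {β, γ}  = {α, δ}ᶜ
Round 5: no new sets; the family is a σ-algebra.

|σ(ℰ)| = 16.  σ(ℰ) = { ∅, {α}, {β}, {γ}, {δ}, {α, β}, {α, γ}, {α, δ}, {β, γ}, {β, δ}, {γ, δ}, {α, β, γ}, {α, β, δ}, {α, γ, δ}, {β, γ, δ}, Ω }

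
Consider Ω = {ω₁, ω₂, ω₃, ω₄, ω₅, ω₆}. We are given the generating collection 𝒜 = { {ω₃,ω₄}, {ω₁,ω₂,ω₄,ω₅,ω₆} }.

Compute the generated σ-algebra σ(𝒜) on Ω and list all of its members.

Answer: σ(𝒜) = { {}, {ω₃}, {ω₄}, {ω₃,ω₄}, {ω₁,ω₂,ω₅,ω₆}, {ω₁,ω₂,ω₃,ω₅,ω₆}, {ω₁,ω₂,ω₄,ω₅,ω₆}, Ω }

Derivation:
Begin from { {}, {ω₃,ω₄}, {ω₁,ω₂,ω₄,ω₅,ω₆}, Ω } (that is, 𝒜 plus ∅ and Ω).
Pass 1. New:
  {ω₃}  = complement {ω₁,ω₂,ω₄,ω₅,ω₆}
  {ω₁,ω₂,ω₅,ω₆}  = complement {ω₃,ω₄}
  — 6 sets.
Pass 2 adds 1:
  {ω₁,ω₂,ω₃,ω₅,ω₆}  = {ω₃} ∪ {ω₁,ω₂,ω₅,ω₆}
  — 7 sets.
Pass 3: 1 new —
  {ω₄}  = complement {ω₁,ω₂,ω₃,ω₅,ω₆}
  — 8 sets.
Pass 4: stable.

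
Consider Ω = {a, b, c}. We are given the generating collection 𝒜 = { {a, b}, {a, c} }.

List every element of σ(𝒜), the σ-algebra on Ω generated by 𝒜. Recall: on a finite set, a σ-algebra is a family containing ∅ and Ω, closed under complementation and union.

Start: 𝒜 ∪ {∅, Ω} = { {}, {a, b}, {a, c}, Ω }.
Step 1 adds 2:
  {b}  = {a, c}ᶜ
  {c}  = {a, b}ᶜ
Step 2: +1 →
  {b, c}  = {c} ∪ {b}
Step 3: +1 →
  {a}  = {b, c}ᶜ
Step 4: already closed under ᶜ and ∪.

Therefore σ(𝒜) = { {}, {a}, {b}, {c}, {a, b}, {a, c}, {b, c}, Ω } (|σ(𝒜)| = 8).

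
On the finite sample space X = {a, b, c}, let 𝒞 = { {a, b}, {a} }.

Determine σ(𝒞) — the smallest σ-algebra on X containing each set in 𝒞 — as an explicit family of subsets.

Start: 𝒞 ∪ {∅, X} = { {}, {a}, {a, b}, X }.
Iteration 1. New:
  {c}  = ᶜ of {a, b}
  {b, c}  = ᶜ of {a}
  [6 total]
Iteration 2: 1 new —
  {a, c}  = {c} ∪ {a}
  [7 total]
Iteration 3: 1 new —
  {b}  = ᶜ of {a, c}
  [8 total]
Iteration 4: no new sets; the family is a σ-algebra.

|σ(𝒞)| = 8.  σ(𝒞) = { {}, {a}, {b}, {c}, {a, b}, {a, c}, {b, c}, X }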